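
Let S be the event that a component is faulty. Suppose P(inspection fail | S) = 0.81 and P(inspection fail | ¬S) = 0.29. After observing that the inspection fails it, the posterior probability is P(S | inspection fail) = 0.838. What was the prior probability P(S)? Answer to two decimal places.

P(S) = 0.65

Bayes' rule in odds form gives O(S|E) = O(S)·[P(E|S)/P(E|¬S)], hence O(S) = O(S|E)/LR.
Posterior odds = 0.838/(1−0.838) = 5.1728. LR = 0.81/0.29 = 2.7931.
Prior odds = 5.1728/2.7931 = 1.8520, so P(S) = 1.8520/(1+1.8520) ≈ 0.65.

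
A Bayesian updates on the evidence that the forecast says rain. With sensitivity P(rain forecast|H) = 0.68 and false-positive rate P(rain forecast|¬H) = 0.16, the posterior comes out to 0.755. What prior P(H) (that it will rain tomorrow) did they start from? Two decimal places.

Bayes' rule in odds form gives O(H|E) = O(H)·[P(E|H)/P(E|¬H)], hence O(H) = O(H|E)/LR.
Posterior odds = 0.755/(1−0.755) = 3.0816. LR = 0.68/0.16 = 4.2500.
Prior odds = 3.0816/4.2500 = 0.7251, so P(H) = 0.7251/(1+0.7251) ≈ 0.42.

P(H) = 0.42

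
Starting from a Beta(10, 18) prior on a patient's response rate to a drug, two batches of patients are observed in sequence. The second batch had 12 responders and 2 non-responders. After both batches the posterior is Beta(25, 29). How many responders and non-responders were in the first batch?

3 responders and 9 non-responders

Because Beta–binomial updating is additive in the counts, the combined data contributed (α_post−α_prior, β_post−β_prior) successes and failures.
Total across both batches: 25−10=15 responders, 29−18=11 non-responders.
Subtract the second batch: 15−12=3 responders and 11−2=9 non-responders.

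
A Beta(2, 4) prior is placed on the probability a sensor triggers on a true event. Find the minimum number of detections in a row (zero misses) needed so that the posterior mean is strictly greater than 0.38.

After k detections and 0 misses the posterior is Beta(2+k, 4), with mean (2+k)/(2+4+k).
Set (2+k)/(6+k) > 0.38 and solve: k > (0.38·6 − 2)/(1 − 0.38) = 0.452.
The smallest integer exceeding 0.452 is 1.

k = 1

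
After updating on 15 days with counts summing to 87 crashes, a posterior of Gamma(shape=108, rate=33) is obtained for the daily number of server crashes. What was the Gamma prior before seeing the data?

A Gamma(α, β) prior (rate parametrization) on a Poisson rate with n observations summing to S gives posterior Gamma(α+S, β+n).
So α = 108 − 87 = 21 and β = 33 − 15 = 18.

Gamma(shape=21, rate=18)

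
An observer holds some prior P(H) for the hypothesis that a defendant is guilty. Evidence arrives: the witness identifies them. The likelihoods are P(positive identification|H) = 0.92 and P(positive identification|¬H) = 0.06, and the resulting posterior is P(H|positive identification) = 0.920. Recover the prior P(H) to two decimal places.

In odds form, posterior odds = prior odds × likelihood ratio, so prior odds = posterior odds ÷ LR.
Posterior odds = 0.920/(1−0.920) = 11.5000. LR = 0.92/0.06 = 15.3333.
Prior odds = 11.5000/15.3333 = 0.7500, so P(H) = 0.7500/(1+0.7500) ≈ 0.43.

P(H) = 0.43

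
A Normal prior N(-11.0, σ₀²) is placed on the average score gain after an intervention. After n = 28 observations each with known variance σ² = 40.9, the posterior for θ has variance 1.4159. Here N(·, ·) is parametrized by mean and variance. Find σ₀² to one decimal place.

For the Normal–Normal model with known σ², precisions add: τ_n = τ₀ + n/σ².
So 1/σ₀² = 1/1.4159 − 28/40.9 = 0.706265 − 0.684597 = 0.021668.
Hence σ₀² = 1/0.021668 ≈ 46.2.

σ₀² = 46.2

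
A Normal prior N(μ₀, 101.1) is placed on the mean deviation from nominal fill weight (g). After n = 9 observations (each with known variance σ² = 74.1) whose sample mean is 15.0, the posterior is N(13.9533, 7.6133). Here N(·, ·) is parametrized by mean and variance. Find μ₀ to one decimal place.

With known observation variance, the Normal–Normal posterior has precision τ_n = τ₀ + n/σ² and mean μ_n = (τ₀μ₀ + (n/σ²)x̄)/τ_n.
Here τ₀ = 1/101.1 = 0.009891 and τ_data = 9/74.1 = 0.121457, so τ_n = 0.131348.
Rearranging for μ₀: μ₀ = (μ_n·τ_n − τ_data·x̄)/τ₀ = (13.9533·0.131348 − 0.121457·15.0) / 0.009891 = 0.010883/0.009891 ≈ 1.1.

μ₀ = 1.1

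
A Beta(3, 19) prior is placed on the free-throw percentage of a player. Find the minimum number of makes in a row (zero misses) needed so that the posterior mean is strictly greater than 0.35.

After k makes and 0 misses the posterior is Beta(3+k, 19), with mean (3+k)/(3+19+k).
Set (3+k)/(22+k) > 0.35 and solve: k > (0.35·22 − 3)/(1 − 0.35) = 7.231.
The smallest integer exceeding 7.231 is 8.

k = 8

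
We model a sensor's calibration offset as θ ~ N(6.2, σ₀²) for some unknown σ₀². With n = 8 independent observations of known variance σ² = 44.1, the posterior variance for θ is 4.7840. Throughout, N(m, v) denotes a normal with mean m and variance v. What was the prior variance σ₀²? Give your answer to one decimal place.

For the Normal–Normal model with known σ², precisions add: τ_n = τ₀ + n/σ².
So 1/σ₀² = 1/4.7840 − 8/44.1 = 0.209030 − 0.181406 = 0.027624.
Hence σ₀² = 1/0.027624 ≈ 36.2.

σ₀² = 36.2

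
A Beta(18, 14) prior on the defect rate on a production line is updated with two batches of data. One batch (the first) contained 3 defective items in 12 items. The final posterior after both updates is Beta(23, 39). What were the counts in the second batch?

2 defective items and 16 good items

Because Beta–binomial updating is additive in the counts, the combined data contributed (α_post−α_prior, β_post−β_prior) successes and failures.
Total across both batches: 23−18=5 defective items, 39−14=25 good items.
Subtract the first batch: 5−3=2 defective items and 25−9=16 good items.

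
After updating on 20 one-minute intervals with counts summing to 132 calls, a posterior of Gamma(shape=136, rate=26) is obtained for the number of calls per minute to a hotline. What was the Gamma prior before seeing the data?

Gamma(shape=4, rate=6)

Gamma–Poisson conjugacy: posterior shape = α + Σxᵢ, posterior rate = β + n.
So α = 136 − 132 = 4 and β = 26 − 20 = 6.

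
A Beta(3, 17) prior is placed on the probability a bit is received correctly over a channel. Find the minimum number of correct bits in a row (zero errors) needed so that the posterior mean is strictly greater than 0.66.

After k correct bits and 0 errors the posterior is Beta(3+k, 17), with mean (3+k)/(3+17+k).
Set (3+k)/(20+k) > 0.66 and solve: k > (0.66·20 − 3)/(1 − 0.66) = 30.000.
The smallest integer exceeding 30.000 is 31, and checking k=31: (34)/(51) = 0.6667 > 0.66.

k = 31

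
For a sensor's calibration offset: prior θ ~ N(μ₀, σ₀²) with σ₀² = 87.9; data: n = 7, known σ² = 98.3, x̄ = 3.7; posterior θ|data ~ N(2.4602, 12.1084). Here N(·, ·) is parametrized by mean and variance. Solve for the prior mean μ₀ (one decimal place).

The posterior mean is a precision-weighted average: μ_n = (τ₀μ₀ + τ_data·x̄)/(τ₀+τ_data), with τ₀=1/σ₀² and τ_data=n/σ².
Here τ₀ = 1/87.9 = 0.011377 and τ_data = 7/98.3 = 0.071211, so τ_n = 0.082588.
Rearranging for μ₀: μ₀ = (μ_n·τ_n − τ_data·x̄)/τ₀ = (2.4602·0.082588 − 0.071211·3.7) / 0.011377 = -0.060298/0.011377 ≈ -5.3.

μ₀ = -5.3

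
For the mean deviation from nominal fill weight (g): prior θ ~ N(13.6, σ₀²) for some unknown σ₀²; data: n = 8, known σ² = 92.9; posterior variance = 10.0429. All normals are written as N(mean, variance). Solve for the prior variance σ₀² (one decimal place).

Posterior precision equals prior precision plus data precision: 1/σ_n² = 1/σ₀² + n/σ².
So 1/σ₀² = 1/10.0429 − 8/92.9 = 0.099573 − 0.086114 = 0.013459.
Hence σ₀² = 1/0.013459 ≈ 74.3.

σ₀² = 74.3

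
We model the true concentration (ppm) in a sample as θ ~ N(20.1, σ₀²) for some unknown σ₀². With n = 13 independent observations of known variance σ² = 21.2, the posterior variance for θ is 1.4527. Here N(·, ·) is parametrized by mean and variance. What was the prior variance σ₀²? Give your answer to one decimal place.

σ₀² = 13.3

Posterior precision equals prior precision plus data precision: 1/σ_n² = 1/σ₀² + n/σ².
So 1/σ₀² = 1/1.4527 − 13/21.2 = 0.688373 − 0.613208 = 0.075165.
Hence σ₀² = 1/0.075165 ≈ 13.3.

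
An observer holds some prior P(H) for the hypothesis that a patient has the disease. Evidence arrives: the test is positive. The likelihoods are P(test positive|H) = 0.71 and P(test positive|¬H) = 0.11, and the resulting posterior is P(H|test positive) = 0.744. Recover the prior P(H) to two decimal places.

In odds form, posterior odds = prior odds × likelihood ratio, so prior odds = posterior odds ÷ LR.
Posterior odds = 0.744/(1−0.744) = 2.9062. LR = 0.71/0.11 = 6.4545.
Prior odds = 2.9062/6.4545 = 0.4503, so P(H) = 0.4503/(1+0.4503) ≈ 0.31.

P(H) = 0.31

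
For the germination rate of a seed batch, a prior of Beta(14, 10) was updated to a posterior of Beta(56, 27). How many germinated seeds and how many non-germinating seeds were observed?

Beta is conjugate to the binomial likelihood: posterior = Beta(a+s, b+f).
Match parameters: s=56−14=42, f=27−10=17.

42 germinated seeds and 17 non-germinating seeds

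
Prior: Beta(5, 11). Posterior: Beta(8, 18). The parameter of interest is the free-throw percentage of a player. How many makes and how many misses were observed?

3 makes and 7 misses

Beta is conjugate to the binomial likelihood: posterior = Beta(α+s, β+f).
Match parameters: s=8−5=3, f=18−11=7.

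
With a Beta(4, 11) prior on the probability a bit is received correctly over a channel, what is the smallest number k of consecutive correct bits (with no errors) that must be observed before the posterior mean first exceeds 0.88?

After k correct bits and 0 errors the posterior is Beta(4+k, 11), with mean (4+k)/(4+11+k).
Set (4+k)/(15+k) > 0.88 and solve: k > (0.88·15 − 4)/(1 − 0.88) = 76.667.
The smallest integer exceeding 76.667 is 77, and checking k=77: (81)/(92) = 0.8804 > 0.88.

k = 77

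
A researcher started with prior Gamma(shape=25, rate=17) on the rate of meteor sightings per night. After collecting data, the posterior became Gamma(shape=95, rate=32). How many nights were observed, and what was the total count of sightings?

A Gamma(α, β) prior (rate parametrization) on a Poisson rate with n observations summing to S gives posterior Gamma(α+S, β+n).
Matching: Σxᵢ = 95 − 25 = 70 and n = 32 − 17 = 15.

n = 15 nights with total 70 sightings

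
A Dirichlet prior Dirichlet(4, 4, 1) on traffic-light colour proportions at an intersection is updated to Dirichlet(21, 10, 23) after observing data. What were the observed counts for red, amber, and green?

counts (17, 6, 22)

For a Dirichlet(α) prior with multinomial counts c, the posterior is Dirichlet(α + c) componentwise.
Counts are posterior − prior componentwise: 21−4=17, 10−4=6, 23−1=22.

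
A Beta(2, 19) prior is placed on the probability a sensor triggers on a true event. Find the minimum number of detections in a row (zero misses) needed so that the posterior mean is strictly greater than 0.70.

k = 43

After k detections and 0 misses the posterior is Beta(2+k, 19), with mean (2+k)/(2+19+k).
Set (2+k)/(21+k) > 0.70 and solve: k > (0.70·21 − 2)/(1 − 0.70) = 42.333.
The smallest integer exceeding 42.333 is 43.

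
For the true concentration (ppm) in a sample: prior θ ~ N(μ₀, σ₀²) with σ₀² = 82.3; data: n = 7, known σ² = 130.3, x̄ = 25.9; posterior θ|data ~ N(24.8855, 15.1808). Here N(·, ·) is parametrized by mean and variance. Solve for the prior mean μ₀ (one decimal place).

μ₀ = 20.4

With known observation variance, the Normal–Normal posterior has precision τ_n = τ₀ + n/σ² and mean μ_n = (τ₀μ₀ + (n/σ²)x̄)/τ_n.
Here τ₀ = 1/82.3 = 0.012151 and τ_data = 7/130.3 = 0.053722, so τ_n = 0.065873.
Rearranging for μ₀: μ₀ = (μ_n·τ_n − τ_data·x̄)/τ₀ = (24.8855·0.065873 − 0.053722·25.9) / 0.012151 = 0.247883/0.012151 ≈ 20.4.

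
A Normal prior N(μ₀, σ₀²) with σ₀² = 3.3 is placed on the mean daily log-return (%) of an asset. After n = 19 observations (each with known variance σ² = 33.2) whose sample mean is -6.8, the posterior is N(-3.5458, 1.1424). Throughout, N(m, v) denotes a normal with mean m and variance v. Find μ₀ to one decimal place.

The posterior mean is a precision-weighted average: μ_n = (τ₀μ₀ + τ_data·x̄)/(τ₀+τ_data), with τ₀=1/σ₀² and τ_data=n/σ².
Here τ₀ = 1/3.3 = 0.303030 and τ_data = 19/33.2 = 0.572289, so τ_n = 0.875319.
Rearranging for μ₀: μ₀ = (μ_n·τ_n − τ_data·x̄)/τ₀ = (-3.5458·0.875319 − 0.572289·-6.8) / 0.303030 = 0.787859/0.303030 ≈ 2.6.

μ₀ = 2.6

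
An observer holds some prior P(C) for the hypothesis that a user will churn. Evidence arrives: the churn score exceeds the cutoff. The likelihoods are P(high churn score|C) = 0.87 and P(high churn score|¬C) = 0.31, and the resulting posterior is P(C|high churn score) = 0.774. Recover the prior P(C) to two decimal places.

P(C) = 0.55

In odds form, posterior odds = prior odds × likelihood ratio, so prior odds = posterior odds ÷ LR.
Posterior odds = 0.774/(1−0.774) = 3.4248. LR = 0.87/0.31 = 2.8065.
Prior odds = 3.4248/2.8065 = 1.2203, so P(C) = 1.2203/(1+1.2203) ≈ 0.55.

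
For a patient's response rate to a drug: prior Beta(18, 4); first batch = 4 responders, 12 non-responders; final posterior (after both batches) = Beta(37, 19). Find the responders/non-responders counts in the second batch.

15 responders and 3 non-responders

Because Beta–binomial updating is additive in the counts, the combined data contributed (α_post−α_prior, β_post−β_prior) successes and failures.
Total across both batches: 37−18=19 responders, 19−4=15 non-responders.
Subtract the first batch: 19−4=15 responders and 15−12=3 non-responders.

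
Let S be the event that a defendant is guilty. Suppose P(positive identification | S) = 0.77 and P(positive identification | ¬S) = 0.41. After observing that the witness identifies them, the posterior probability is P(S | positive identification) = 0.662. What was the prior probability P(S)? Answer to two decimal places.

P(S) = 0.51

Bayes' rule in odds form gives O(S|E) = O(S)·[P(E|S)/P(E|¬S)], hence O(S) = O(S|E)/LR.
Posterior odds = 0.662/(1−0.662) = 1.9586. LR = 0.77/0.41 = 1.8780.
Prior odds = 1.9586/1.8780 = 1.0429, so P(S) = 1.0429/(1+1.0429) ≈ 0.51.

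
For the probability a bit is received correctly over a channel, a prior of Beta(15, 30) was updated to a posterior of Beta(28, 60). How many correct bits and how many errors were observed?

13 correct bits and 30 errors

Beta is conjugate to the binomial likelihood: posterior = Beta(α+s, β+f).
Match parameters: s=28−15=13, f=60−30=30.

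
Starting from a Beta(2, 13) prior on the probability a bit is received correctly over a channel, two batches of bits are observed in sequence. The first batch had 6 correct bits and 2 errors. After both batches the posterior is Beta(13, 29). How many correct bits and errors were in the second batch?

Because Beta–binomial updating is additive in the counts, the combined data contributed (α_post−α_prior, β_post−β_prior) successes and failures.
Total across both batches: 13−2=11 correct bits, 29−13=16 errors.
Subtract the first batch: 11−6=5 correct bits and 16−2=14 errors.

5 correct bits and 14 errors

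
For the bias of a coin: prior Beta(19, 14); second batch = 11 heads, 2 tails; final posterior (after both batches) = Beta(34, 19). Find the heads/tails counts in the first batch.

Because Beta–binomial updating is additive in the counts, the combined data contributed (α_post−α_prior, β_post−β_prior) successes and failures.
Total across both batches: 34−19=15 heads, 19−14=5 tails.
Subtract the second batch: 15−11=4 heads and 5−2=3 tails.

4 heads and 3 tails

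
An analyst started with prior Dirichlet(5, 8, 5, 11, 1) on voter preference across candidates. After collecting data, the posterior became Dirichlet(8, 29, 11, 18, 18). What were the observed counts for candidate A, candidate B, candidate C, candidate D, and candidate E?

For a Dirichlet(α) prior with multinomial counts c, the posterior is Dirichlet(α + c) componentwise.
Counts are posterior − prior componentwise: 8−5=3, 29−8=21, 11−5=6, 18−11=7, 18−1=17.

counts (3, 21, 6, 7, 17)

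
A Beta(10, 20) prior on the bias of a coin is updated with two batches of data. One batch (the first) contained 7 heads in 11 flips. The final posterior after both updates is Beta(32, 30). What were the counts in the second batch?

15 heads and 6 tails

Because Beta–binomial updating is additive in the counts, the combined data contributed (α_post−α_prior, β_post−β_prior) successes and failures.
Total across both batches: 32−10=22 heads, 30−20=10 tails.
Subtract the first batch: 22−7=15 heads and 10−4=6 tails.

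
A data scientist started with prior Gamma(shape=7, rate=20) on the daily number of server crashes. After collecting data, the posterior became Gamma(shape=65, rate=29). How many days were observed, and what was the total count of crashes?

A Gamma(α, β) prior (rate parametrization) on a Poisson rate with n observations summing to S gives posterior Gamma(α+S, β+n).
Matching: Σxᵢ = 65 − 7 = 58 and n = 29 − 20 = 9.

n = 9 days with total 58 crashes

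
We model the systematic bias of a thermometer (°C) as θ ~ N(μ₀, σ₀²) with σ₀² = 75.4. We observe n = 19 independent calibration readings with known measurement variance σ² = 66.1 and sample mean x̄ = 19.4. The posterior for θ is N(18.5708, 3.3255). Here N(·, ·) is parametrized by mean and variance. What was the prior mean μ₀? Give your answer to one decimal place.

With known observation variance, the Normal–Normal posterior has precision τ_n = τ₀ + n/σ² and mean μ_n = (τ₀μ₀ + (n/σ²)x̄)/τ_n.
Here τ₀ = 1/75.4 = 0.013263 and τ_data = 19/66.1 = 0.287443, so τ_n = 0.300706.
Rearranging for μ₀: μ₀ = (μ_n·τ_n − τ_data·x̄)/τ₀ = (18.5708·0.300706 − 0.287443·19.4) / 0.013263 = 0.007957/0.013263 ≈ 0.6.

μ₀ = 0.6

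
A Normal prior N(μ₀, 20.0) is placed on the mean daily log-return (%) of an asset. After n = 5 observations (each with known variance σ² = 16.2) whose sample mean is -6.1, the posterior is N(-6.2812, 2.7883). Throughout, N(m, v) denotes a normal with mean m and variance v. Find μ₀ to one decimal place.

The posterior mean is a precision-weighted average: μ_n = (τ₀μ₀ + τ_data·x̄)/(τ₀+τ_data), with τ₀=1/σ₀² and τ_data=n/σ².
Here τ₀ = 1/20.0 = 0.050000 and τ_data = 5/16.2 = 0.308642, so τ_n = 0.358642.
Rearranging for μ₀: μ₀ = (μ_n·τ_n − τ_data·x̄)/τ₀ = (-6.2812·0.358642 − 0.308642·-6.1) / 0.050000 = -0.369986/0.050000 ≈ -7.4.

μ₀ = -7.4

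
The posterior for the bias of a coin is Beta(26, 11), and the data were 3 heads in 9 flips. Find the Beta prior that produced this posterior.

Beta(23, 5)

Under Beta–binomial conjugacy the posterior parameters are (a+s, b+f).
Subtract the data counts: 26−3=23, 11−6=5.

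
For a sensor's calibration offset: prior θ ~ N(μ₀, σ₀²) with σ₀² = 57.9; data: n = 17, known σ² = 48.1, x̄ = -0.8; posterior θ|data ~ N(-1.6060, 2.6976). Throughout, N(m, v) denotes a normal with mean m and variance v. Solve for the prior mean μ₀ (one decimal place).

μ₀ = -18.1

With known observation variance, the Normal–Normal posterior has precision τ_n = τ₀ + n/σ² and mean μ_n = (τ₀μ₀ + (n/σ²)x̄)/τ_n.
Here τ₀ = 1/57.9 = 0.017271 and τ_data = 17/48.1 = 0.353430, so τ_n = 0.370701.
Rearranging for μ₀: μ₀ = (μ_n·τ_n − τ_data·x̄)/τ₀ = (-1.6060·0.370701 − 0.353430·-0.8) / 0.017271 = -0.312602/0.017271 ≈ -18.1.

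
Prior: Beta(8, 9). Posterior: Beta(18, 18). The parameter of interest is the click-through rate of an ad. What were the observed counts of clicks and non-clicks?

Under Beta–binomial conjugacy the posterior parameters are (α+s, β+f).
So s = 18 − 8 = 10 and f = 18 − 9 = 9.

10 clicks and 9 non-clicks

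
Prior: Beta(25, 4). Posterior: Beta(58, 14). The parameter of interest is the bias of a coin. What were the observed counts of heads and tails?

33 heads and 10 tails

Under Beta–binomial conjugacy the posterior parameters are (a+s, b+f).
So s = 58 − 25 = 33 and f = 14 − 4 = 10.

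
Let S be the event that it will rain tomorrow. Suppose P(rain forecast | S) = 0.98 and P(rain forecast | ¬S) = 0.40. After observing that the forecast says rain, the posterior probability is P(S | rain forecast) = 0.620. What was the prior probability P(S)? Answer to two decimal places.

P(S) = 0.40

In odds form, posterior odds = prior odds × likelihood ratio, so prior odds = posterior odds ÷ LR.
Posterior odds = 0.620/(1−0.620) = 1.6316. LR = 0.98/0.40 = 2.4500.
Prior odds = 1.6316/2.4500 = 0.6660, so P(S) = 0.6660/(1+0.6660) ≈ 0.40.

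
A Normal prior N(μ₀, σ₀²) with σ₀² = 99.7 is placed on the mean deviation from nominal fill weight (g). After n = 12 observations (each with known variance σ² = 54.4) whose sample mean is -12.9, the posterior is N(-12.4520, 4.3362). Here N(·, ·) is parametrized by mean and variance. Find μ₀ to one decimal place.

μ₀ = -2.6

With known observation variance, the Normal–Normal posterior has precision τ_n = τ₀ + n/σ² and mean μ_n = (τ₀μ₀ + (n/σ²)x̄)/τ_n.
Here τ₀ = 1/99.7 = 0.010030 and τ_data = 12/54.4 = 0.220588, so τ_n = 0.230618.
Rearranging for μ₀: μ₀ = (μ_n·τ_n − τ_data·x̄)/τ₀ = (-12.4520·0.230618 − 0.220588·-12.9) / 0.010030 = -0.026070/0.010030 ≈ -2.6.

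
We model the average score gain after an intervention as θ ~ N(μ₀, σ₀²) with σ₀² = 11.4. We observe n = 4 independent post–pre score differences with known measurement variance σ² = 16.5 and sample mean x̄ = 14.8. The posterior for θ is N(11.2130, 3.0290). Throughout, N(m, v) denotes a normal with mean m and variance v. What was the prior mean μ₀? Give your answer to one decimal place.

μ₀ = 1.3

With known observation variance, the Normal–Normal posterior has precision τ_n = τ₀ + n/σ² and mean μ_n = (τ₀μ₀ + (n/σ²)x̄)/τ_n.
Here τ₀ = 1/11.4 = 0.087719 and τ_data = 4/16.5 = 0.242424, so τ_n = 0.330143.
Rearranging for μ₀: μ₀ = (μ_n·τ_n − τ_data·x̄)/τ₀ = (11.2130·0.330143 − 0.242424·14.8) / 0.087719 = 0.114018/0.087719 ≈ 1.3.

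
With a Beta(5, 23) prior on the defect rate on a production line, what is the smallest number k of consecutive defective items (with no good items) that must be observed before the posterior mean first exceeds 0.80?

After k defective items and 0 good items the posterior is Beta(5+k, 23), with mean (5+k)/(5+23+k).
Set (5+k)/(28+k) > 0.80 and solve: k > (0.80·28 − 5)/(1 − 0.80) = 87.000.
The smallest integer exceeding 87.000 is 88, and checking k=88: (93)/(116) = 0.8017 > 0.80.

k = 88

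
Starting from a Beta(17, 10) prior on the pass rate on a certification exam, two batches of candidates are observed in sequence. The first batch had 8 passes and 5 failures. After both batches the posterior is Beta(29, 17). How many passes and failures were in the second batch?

Because Beta–binomial updating is additive in the counts, the combined data contributed (α_post−α_prior, β_post−β_prior) successes and failures.
Total across both batches: 29−17=12 passes, 17−10=7 failures.
Subtract the first batch: 12−8=4 passes and 7−5=2 failures.

4 passes and 2 failures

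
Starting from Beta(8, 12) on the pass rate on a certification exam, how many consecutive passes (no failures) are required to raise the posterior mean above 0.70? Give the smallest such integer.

After k passes and 0 failures the posterior is Beta(8+k, 12), with mean (8+k)/(8+12+k).
Set (8+k)/(20+k) > 0.70 and solve: k > (0.70·20 − 8)/(1 − 0.70) = 20.000.
The smallest integer exceeding 20.000 is 21.

k = 21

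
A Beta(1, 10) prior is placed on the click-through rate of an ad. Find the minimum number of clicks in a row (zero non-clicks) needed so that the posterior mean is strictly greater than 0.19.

k = 2

After k clicks and 0 non-clicks the posterior is Beta(1+k, 10), with mean (1+k)/(1+10+k).
Set (1+k)/(11+k) > 0.19 and solve: k > (0.19·11 − 1)/(1 − 0.19) = 1.346.
The smallest integer exceeding 1.346 is 2.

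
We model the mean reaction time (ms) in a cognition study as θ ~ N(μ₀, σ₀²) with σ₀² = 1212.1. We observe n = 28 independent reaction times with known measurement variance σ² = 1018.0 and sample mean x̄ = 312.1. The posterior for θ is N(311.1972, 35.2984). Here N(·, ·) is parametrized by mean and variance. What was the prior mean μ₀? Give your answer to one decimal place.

With known observation variance, the Normal–Normal posterior has precision τ_n = τ₀ + n/σ² and mean μ_n = (τ₀μ₀ + (n/σ²)x̄)/τ_n.
Here τ₀ = 1/1212.1 = 0.000825 and τ_data = 28/1018.0 = 0.027505, so τ_n = 0.028330.
Rearranging for μ₀: μ₀ = (μ_n·τ_n − τ_data·x̄)/τ₀ = (311.1972·0.028330 − 0.027505·312.1) / 0.000825 = 0.231906/0.000825 ≈ 281.1.

μ₀ = 281.1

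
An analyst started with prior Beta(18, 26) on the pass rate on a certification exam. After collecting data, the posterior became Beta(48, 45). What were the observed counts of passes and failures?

30 passes and 19 failures

Under Beta–binomial conjugacy the posterior parameters are (a+s, b+f).
So s = 48 − 18 = 30 and f = 45 − 26 = 19.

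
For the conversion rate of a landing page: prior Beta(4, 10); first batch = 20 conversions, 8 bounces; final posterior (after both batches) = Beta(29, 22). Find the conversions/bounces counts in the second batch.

5 conversions and 4 bounces

Sequential conjugate updates are equivalent to a single update on the pooled data, so total successes = posterior α − prior α and total failures = posterior β − prior β.
Total across both batches: 29−4=25 conversions, 22−10=12 bounces.
Subtract the first batch: 25−20=5 conversions and 12−8=4 bounces.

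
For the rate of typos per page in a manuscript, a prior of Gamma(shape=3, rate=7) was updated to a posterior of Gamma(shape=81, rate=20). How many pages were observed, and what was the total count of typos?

n = 13 pages with total 78 typos

A Gamma(α, β) prior (rate parametrization) on a Poisson rate with n observations summing to S gives posterior Gamma(α+S, β+n).
Matching: Σxᵢ = 81 − 3 = 78 and n = 20 − 7 = 13.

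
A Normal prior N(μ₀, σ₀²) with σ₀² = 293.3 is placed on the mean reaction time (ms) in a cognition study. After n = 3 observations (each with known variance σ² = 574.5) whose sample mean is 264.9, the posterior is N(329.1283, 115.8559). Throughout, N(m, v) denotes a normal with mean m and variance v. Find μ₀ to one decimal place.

μ₀ = 427.5

The posterior mean is a precision-weighted average: μ_n = (τ₀μ₀ + τ_data·x̄)/(τ₀+τ_data), with τ₀=1/σ₀² and τ_data=n/σ².
Here τ₀ = 1/293.3 = 0.003409 and τ_data = 3/574.5 = 0.005222, so τ_n = 0.008631.
Rearranging for μ₀: μ₀ = (μ_n·τ_n − τ_data·x̄)/τ₀ = (329.1283·0.008631 − 0.005222·264.9) / 0.003409 = 1.457399/0.003409 ≈ 427.5.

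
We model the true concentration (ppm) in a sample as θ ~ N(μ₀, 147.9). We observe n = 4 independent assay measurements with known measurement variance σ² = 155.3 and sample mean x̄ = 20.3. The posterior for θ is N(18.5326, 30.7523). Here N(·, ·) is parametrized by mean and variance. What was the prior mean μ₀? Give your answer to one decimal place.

The posterior mean is a precision-weighted average: μ_n = (τ₀μ₀ + τ_data·x̄)/(τ₀+τ_data), with τ₀=1/σ₀² and τ_data=n/σ².
Here τ₀ = 1/147.9 = 0.006761 and τ_data = 4/155.3 = 0.025757, so τ_n = 0.032518.
Rearranging for μ₀: μ₀ = (μ_n·τ_n − τ_data·x̄)/τ₀ = (18.5326·0.032518 − 0.025757·20.3) / 0.006761 = 0.079776/0.006761 ≈ 11.8.

μ₀ = 11.8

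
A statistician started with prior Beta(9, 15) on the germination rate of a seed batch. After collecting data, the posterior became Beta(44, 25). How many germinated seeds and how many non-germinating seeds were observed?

35 germinated seeds and 10 non-germinating seeds

Under Beta–binomial conjugacy the posterior parameters are (α+s, β+f).
So s = 44 − 9 = 35 and f = 25 − 15 = 10.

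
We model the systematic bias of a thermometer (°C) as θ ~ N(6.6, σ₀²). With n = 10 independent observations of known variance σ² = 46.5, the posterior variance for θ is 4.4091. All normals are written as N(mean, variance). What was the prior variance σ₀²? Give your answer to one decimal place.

σ₀² = 85.1

Posterior precision equals prior precision plus data precision: 1/σ_n² = 1/σ₀² + n/σ².
So 1/σ₀² = 1/4.4091 − 10/46.5 = 0.226804 − 0.215054 = 0.011750.
Hence σ₀² = 1/0.011750 ≈ 85.1.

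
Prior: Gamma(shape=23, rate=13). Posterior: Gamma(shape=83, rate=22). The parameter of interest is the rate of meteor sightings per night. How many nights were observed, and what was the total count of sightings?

n = 9 nights with total 60 sightings

Gamma–Poisson conjugacy: posterior shape = α + Σxᵢ, posterior rate = β + n.
Matching: Σxᵢ = 83 − 23 = 60 and n = 22 − 13 = 9.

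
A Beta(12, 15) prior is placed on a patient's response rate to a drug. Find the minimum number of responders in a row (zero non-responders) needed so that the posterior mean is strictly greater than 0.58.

After k responders and 0 non-responders the posterior is Beta(12+k, 15), with mean (12+k)/(12+15+k).
Set (12+k)/(27+k) > 0.58 and solve: k > (0.58·27 − 12)/(1 − 0.58) = 8.714.
The smallest integer exceeding 8.714 is 9, and checking k=9: (21)/(36) = 0.5833 > 0.58.

k = 9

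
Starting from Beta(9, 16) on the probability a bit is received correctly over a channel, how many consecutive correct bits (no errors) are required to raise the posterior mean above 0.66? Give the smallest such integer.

k = 23

After k correct bits and 0 errors the posterior is Beta(9+k, 16), with mean (9+k)/(9+16+k).
Set (9+k)/(25+k) > 0.66 and solve: k > (0.66·25 − 9)/(1 − 0.66) = 22.059.
The smallest integer exceeding 22.059 is 23.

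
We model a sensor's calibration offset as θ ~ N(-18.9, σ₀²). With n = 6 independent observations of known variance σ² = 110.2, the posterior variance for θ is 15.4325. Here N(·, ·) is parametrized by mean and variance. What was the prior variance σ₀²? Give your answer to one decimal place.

For the Normal–Normal model with known σ², precisions add: τ_n = τ₀ + n/σ².
So 1/σ₀² = 1/15.4325 − 6/110.2 = 0.064798 − 0.054446 = 0.010352.
Hence σ₀² = 1/0.010352 ≈ 96.6.

σ₀² = 96.6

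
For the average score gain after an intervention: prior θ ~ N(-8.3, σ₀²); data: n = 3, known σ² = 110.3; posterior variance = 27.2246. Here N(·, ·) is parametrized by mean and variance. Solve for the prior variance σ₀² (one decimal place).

For the Normal–Normal model with known σ², precisions add: τ_n = τ₀ + n/σ².
So 1/σ₀² = 1/27.2246 − 3/110.3 = 0.036731 − 0.027199 = 0.009532.
Hence σ₀² = 1/0.009532 ≈ 104.9.

σ₀² = 104.9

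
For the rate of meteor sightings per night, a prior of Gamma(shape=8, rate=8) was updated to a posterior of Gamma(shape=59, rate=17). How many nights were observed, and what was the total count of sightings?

A Gamma(α, β) prior (rate parametrization) on a Poisson rate with n observations summing to S gives posterior Gamma(α+S, β+n).
Matching: Σxᵢ = 59 − 8 = 51 and n = 17 − 8 = 9.

n = 9 nights with total 51 sightings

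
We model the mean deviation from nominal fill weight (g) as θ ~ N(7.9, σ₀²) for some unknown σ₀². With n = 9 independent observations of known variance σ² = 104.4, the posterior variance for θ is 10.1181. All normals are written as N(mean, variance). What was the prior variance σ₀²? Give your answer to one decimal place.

σ₀² = 79.2

For the Normal–Normal model with known σ², precisions add: τ_n = τ₀ + n/σ².
So 1/σ₀² = 1/10.1181 − 9/104.4 = 0.098833 − 0.086207 = 0.012626.
Hence σ₀² = 1/0.012626 ≈ 79.2.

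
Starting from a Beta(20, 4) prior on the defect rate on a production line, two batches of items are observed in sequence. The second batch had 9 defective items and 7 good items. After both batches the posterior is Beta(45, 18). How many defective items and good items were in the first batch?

Because Beta–binomial updating is additive in the counts, the combined data contributed (α_post−α_prior, β_post−β_prior) successes and failures.
Total across both batches: 45−20=25 defective items, 18−4=14 good items.
Subtract the second batch: 25−9=16 defective items and 14−7=7 good items.

16 defective items and 7 good items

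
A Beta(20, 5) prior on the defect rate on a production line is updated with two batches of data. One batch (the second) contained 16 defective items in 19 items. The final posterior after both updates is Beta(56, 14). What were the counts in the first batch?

Because Beta–binomial updating is additive in the counts, the combined data contributed (α_post−α_prior, β_post−β_prior) successes and failures.
Total across both batches: 56−20=36 defective items, 14−5=9 good items.
Subtract the second batch: 36−16=20 defective items and 9−3=6 good items.

20 defective items and 6 good items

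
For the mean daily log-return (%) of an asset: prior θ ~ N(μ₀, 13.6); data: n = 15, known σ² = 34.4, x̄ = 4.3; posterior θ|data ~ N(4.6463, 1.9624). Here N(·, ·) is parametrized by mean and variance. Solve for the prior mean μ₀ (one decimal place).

With known observation variance, the Normal–Normal posterior has precision τ_n = τ₀ + n/σ² and mean μ_n = (τ₀μ₀ + (n/σ²)x̄)/τ_n.
Here τ₀ = 1/13.6 = 0.073529 and τ_data = 15/34.4 = 0.436047, so τ_n = 0.509576.
Rearranging for μ₀: μ₀ = (μ_n·τ_n − τ_data·x̄)/τ₀ = (4.6463·0.509576 − 0.436047·4.3) / 0.073529 = 0.492641/0.073529 ≈ 6.7.

μ₀ = 6.7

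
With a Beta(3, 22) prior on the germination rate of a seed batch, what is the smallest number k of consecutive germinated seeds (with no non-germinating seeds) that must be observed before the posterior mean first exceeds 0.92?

After k germinated seeds and 0 non-germinating seeds the posterior is Beta(3+k, 22), with mean (3+k)/(3+22+k).
Set (3+k)/(25+k) > 0.92 and solve: k > (0.92·25 − 3)/(1 − 0.92) = 250.000.
The smallest integer exceeding 250.000 is 251, and checking k=251: (254)/(276) = 0.9203 > 0.92.

k = 251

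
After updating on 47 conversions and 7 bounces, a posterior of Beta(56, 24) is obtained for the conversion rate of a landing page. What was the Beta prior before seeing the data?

Beta(9, 17)

Under Beta–binomial conjugacy the posterior parameters are (α+s, β+f).
So α = 56 − 47 = 9 and β = 24 − 7 = 17.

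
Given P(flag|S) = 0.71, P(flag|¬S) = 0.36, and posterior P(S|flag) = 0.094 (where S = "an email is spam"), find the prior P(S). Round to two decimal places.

In odds form, posterior odds = prior odds × likelihood ratio, so prior odds = posterior odds ÷ LR.
Posterior odds = 0.094/(1−0.094) = 0.1038. LR = 0.71/0.36 = 1.9722.
Prior odds = 0.1038/1.9722 = 0.0526, so P(S) = 0.0526/(1+0.0526) ≈ 0.05.

P(S) = 0.05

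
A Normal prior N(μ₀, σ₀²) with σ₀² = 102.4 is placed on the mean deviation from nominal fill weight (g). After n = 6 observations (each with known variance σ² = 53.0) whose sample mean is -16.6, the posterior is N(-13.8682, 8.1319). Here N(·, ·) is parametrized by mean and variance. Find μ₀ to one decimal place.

The posterior mean is a precision-weighted average: μ_n = (τ₀μ₀ + τ_data·x̄)/(τ₀+τ_data), with τ₀=1/σ₀² and τ_data=n/σ².
Here τ₀ = 1/102.4 = 0.009766 and τ_data = 6/53.0 = 0.113208, so τ_n = 0.122974.
Rearranging for μ₀: μ₀ = (μ_n·τ_n − τ_data·x̄)/τ₀ = (-13.8682·0.122974 − 0.113208·-16.6) / 0.009766 = 0.173825/0.009766 ≈ 17.8.

μ₀ = 17.8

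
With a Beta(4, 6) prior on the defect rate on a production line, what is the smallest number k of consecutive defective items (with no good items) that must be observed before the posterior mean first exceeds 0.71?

After k defective items and 0 good items the posterior is Beta(4+k, 6), with mean (4+k)/(4+6+k).
Set (4+k)/(10+k) > 0.71 and solve: k > (0.71·10 − 4)/(1 − 0.71) = 10.690.
The smallest integer exceeding 10.690 is 11.

k = 11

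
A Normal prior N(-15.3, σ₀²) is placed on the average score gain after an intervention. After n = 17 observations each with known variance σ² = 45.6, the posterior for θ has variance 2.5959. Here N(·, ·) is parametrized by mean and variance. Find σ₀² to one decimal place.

σ₀² = 80.5

For the Normal–Normal model with known σ², precisions add: τ_n = τ₀ + n/σ².
So 1/σ₀² = 1/2.5959 − 17/45.6 = 0.385223 − 0.372807 = 0.012416.
Hence σ₀² = 1/0.012416 ≈ 80.5.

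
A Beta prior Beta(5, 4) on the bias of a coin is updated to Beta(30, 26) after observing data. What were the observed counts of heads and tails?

A Beta(α, β) prior with s successes and f failures in binomial data gives a Beta(α+s, β+f) posterior.
Match parameters: s=30−5=25, f=26−4=22.

25 heads and 22 tails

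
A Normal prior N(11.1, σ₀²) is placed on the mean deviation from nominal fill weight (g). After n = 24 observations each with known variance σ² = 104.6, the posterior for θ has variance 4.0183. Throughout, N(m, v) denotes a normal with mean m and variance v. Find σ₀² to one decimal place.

σ₀² = 51.5

Posterior precision equals prior precision plus data precision: 1/σ_n² = 1/σ₀² + n/σ².
So 1/σ₀² = 1/4.0183 − 24/104.6 = 0.248861 − 0.229446 = 0.019415.
Hence σ₀² = 1/0.019415 ≈ 51.5.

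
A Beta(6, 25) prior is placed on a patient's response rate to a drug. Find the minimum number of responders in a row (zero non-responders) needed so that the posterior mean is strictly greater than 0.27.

k = 4

After k responders and 0 non-responders the posterior is Beta(6+k, 25), with mean (6+k)/(6+25+k).
Set (6+k)/(31+k) > 0.27 and solve: k > (0.27·31 − 6)/(1 − 0.27) = 3.247.
The smallest integer exceeding 3.247 is 4, and checking k=4: (10)/(35) = 0.2857 > 0.27.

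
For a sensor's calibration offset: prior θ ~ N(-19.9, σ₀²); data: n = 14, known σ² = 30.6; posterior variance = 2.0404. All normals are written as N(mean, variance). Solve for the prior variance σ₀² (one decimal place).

σ₀² = 30.7

Posterior precision equals prior precision plus data precision: 1/σ_n² = 1/σ₀² + n/σ².
So 1/σ₀² = 1/2.0404 − 14/30.6 = 0.490100 − 0.457516 = 0.032584.
Hence σ₀² = 1/0.032584 ≈ 30.7.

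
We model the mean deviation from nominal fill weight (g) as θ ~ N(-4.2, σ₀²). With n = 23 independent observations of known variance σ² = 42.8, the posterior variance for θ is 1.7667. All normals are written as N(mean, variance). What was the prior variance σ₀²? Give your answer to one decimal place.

Posterior precision equals prior precision plus data precision: 1/σ_n² = 1/σ₀² + n/σ².
So 1/σ₀² = 1/1.7667 − 23/42.8 = 0.566027 − 0.537383 = 0.028644.
Hence σ₀² = 1/0.028644 ≈ 34.9.

σ₀² = 34.9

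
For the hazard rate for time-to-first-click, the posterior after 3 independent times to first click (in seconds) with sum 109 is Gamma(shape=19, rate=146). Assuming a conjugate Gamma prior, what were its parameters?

Gamma(shape=16, rate=37)

For an exponential likelihood with a Gamma(α, β) prior on the rate, n observations with total T give posterior Gamma(α+n, β+T).
So α = 19 − 3 = 16 and β = 146 − 109 = 37.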